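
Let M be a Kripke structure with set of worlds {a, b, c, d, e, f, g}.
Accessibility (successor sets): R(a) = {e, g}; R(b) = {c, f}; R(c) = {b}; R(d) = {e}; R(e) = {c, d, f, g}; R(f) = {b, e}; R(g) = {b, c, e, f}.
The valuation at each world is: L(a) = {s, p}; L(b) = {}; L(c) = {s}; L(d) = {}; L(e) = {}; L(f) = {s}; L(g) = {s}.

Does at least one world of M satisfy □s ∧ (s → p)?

Let φ = □s ∧ (s → p). Evaluate φ at each world:
  a (successors {e, g}): φ is false.
  b (successors {c, f}): φ is true.
  c (successors {b}): φ is false.
  d (successors {e}): φ is false.
  e (successors {c, d, f, g}): φ is false.
  f (successors {b, e}): φ is false.
  g (successors {b, c, e, f}): φ is false.
Detail at b (witness):
  At b: □s is true, s → p is true, so □s ∧ (s → p) is true.
    At b: □s requires s at every successor {c, f}.
      At c: s is true.
      At f: s is true.
    So □s is true at b.

Yes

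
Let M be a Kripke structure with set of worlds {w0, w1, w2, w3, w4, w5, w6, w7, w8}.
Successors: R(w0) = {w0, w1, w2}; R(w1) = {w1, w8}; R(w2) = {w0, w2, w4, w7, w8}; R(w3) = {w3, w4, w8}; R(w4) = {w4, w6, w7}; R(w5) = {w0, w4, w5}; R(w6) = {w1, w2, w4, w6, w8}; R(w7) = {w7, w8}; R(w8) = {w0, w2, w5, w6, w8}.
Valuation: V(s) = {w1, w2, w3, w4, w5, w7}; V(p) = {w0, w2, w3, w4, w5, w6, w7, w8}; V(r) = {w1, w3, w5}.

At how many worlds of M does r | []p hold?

7

Recall that []ψ holds at a world iff ψ holds at every accessible world, and <>ψ holds iff ψ holds at some accessible world.
Let φ = r | []p. Evaluate φ at each world:
  w0 (successors {w0, w1, w2}): φ is false.
  w1 (successors {w1, w8}): φ is true.
  w2 (successors {w0, w2, w4, w7, w8}): φ is true.
  w3 (successors {w3, w4, w8}): φ is true.
  w4 (successors {w4, w6, w7}): φ is true.
  w5 (successors {w0, w4, w5}): φ is true.
  w6 (successors {w1, w2, w4, w6, w8}): φ is false.
  w7 (successors {w7, w8}): φ is true.
  w8 (successors {w0, w2, w5, w6, w8}): φ is true.
For instance, at w5:
  At w5: r is true, []p is true, so r | []p is true.
    At w5: []p requires p at every successor {w0, w4, w5}.
      At w0: p is true.
      At w4: p is true.
      At w5: p is true.
    So []p is true at w5.
Satisfying worlds: {w1, w2, w3, w4, w5, w7, w8}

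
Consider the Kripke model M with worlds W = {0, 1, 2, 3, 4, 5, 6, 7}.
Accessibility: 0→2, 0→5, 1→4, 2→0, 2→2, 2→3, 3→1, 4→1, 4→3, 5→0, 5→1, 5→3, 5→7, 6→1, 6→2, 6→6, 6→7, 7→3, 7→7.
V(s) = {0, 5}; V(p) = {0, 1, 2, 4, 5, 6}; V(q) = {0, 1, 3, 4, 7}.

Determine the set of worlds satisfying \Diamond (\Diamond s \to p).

0, 1, 2, 3, 4, 5, 6, 7

Let φ = \Diamond (\Diamond s \to p). Evaluate φ at each world:
  0 (successors {2, 5}): φ is true.
  1 (successors {4}): φ is true.
  2 (successors {0, 2, 3}): φ is true.
  3 (successors {1}): φ is true.
  4 (successors {1, 3}): φ is true.
  5 (successors {0, 1, 3, 7}): φ is true.
  6 (successors {1, 2, 6, 7}): φ is true.
  7 (successors {3, 7}): φ is true.
For instance, at 5:
  At 5: \Diamond (\Diamond s \to p) requires \Diamond s \to p at some successor in {0, 1, 3, 7}.
    \Diamond s \to p holds at 0, so \Diamond (\Diamond s \to p) is true at 5.
      At 0: \Diamond s is true, p is true, so \Diamond s \to p is true.
Satisfying worlds: {0, 1, 2, 3, 4, 5, 6, 7}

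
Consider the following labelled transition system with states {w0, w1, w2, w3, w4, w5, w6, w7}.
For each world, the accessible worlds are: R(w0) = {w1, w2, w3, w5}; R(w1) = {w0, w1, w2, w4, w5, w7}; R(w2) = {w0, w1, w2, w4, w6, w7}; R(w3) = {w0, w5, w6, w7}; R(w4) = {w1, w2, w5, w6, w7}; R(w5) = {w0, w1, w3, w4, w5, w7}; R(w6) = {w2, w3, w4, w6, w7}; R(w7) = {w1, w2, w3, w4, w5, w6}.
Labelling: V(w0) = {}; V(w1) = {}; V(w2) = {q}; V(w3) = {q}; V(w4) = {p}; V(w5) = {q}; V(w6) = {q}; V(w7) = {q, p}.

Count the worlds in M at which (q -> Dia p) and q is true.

5

Let φ = (q -> Dia p) and q. Evaluate φ at each world:
  w0 (successors {w1, w2, w3, w5}): φ is false.
  w1 (successors {w0, w1, w2, w4, w5, w7}): φ is false.
  w2 (successors {w0, w1, w2, w4, w6, w7}): φ is true.
  w3 (successors {w0, w5, w6, w7}): φ is true.
  w4 (successors {w1, w2, w5, w6, w7}): φ is false.
  w5 (successors {w0, w1, w3, w4, w5, w7}): φ is true.
  w6 (successors {w2, w3, w4, w6, w7}): φ is true.
  w7 (successors {w1, w2, w3, w4, w5, w6}): φ is true.
For instance, at w2:
  At w2: q -> Dia p is true, q is true, so (q -> Dia p) and q is true.
    At w2: q is true, Dia p is true, so q -> Dia p is true.
      At w2: Dia p requires p at some successor in {w0, w1, w2, w4, w6, w7}.
        p holds at w4, so Dia p is true at w2.
Satisfying worlds: {w2, w3, w5, w6, w7}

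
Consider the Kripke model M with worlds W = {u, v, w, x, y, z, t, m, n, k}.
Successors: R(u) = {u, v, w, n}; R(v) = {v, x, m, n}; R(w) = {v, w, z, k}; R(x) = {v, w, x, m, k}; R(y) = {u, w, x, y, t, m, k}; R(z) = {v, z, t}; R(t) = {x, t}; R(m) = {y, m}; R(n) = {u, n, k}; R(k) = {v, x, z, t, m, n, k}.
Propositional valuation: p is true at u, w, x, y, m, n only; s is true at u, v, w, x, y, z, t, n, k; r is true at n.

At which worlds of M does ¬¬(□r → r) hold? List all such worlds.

Let φ = ¬¬(□r → r). Evaluate φ at each world:
  u (successors {u, v, w, n}): φ is true.
  v (successors {v, x, m, n}): φ is true.
  w (successors {v, w, z, k}): φ is true.
  x (successors {v, w, x, m, k}): φ is true.
  y (successors {u, w, x, y, t, m, k}): φ is true.
  z (successors {v, z, t}): φ is true.
  t (successors {x, t}): φ is true.
  m (successors {y, m}): φ is true.
  n (successors {u, n, k}): φ is true.
  k (successors {v, x, z, t, m, n, k}): φ is true.
For instance, at n:
  At n: ¬(□r → r) is false, so ¬¬(□r → r) is true.
    At n: □r → r is true, so ¬(□r → r) is false.
      At n: □r is false, r is true, so □r → r is true.
Satisfying worlds: {u, v, w, x, y, z, t, m, n, k}

u, v, w, x, y, z, t, m, n, k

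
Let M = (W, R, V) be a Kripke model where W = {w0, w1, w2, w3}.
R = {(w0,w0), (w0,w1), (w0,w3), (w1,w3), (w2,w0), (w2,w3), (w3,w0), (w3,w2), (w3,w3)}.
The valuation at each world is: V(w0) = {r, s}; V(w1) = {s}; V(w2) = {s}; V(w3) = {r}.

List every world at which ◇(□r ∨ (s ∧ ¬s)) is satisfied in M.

w0, w3

Let φ = ◇(□r ∨ (s ∧ ¬s)). Evaluate φ at each world:
  w0 (successors {w0, w1, w3}): φ is true.
  w1 (successors {w3}): φ is false.
  w2 (successors {w0, w3}): φ is false.
  w3 (successors {w0, w2, w3}): φ is true.
For instance, at w2:
  At w2: ◇(□r ∨ (s ∧ ¬s)) requires □r ∨ (s ∧ ¬s) at some successor in {w0, w3}.
    At w0: □r ∨ (s ∧ ¬s) is false.
    At w3: □r ∨ (s ∧ ¬s) is false.
  So ◇(□r ∨ (s ∧ ¬s)) is false at w2.
Satisfying worlds: {w0, w3}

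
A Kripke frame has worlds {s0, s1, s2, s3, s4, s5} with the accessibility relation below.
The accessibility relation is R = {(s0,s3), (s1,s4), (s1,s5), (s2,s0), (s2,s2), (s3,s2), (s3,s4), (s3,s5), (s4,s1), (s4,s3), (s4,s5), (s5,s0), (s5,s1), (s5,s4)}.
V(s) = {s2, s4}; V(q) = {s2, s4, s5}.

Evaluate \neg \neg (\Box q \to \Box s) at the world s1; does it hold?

Recall that \Box ψ holds at a world iff ψ holds at every accessible world, and \Diamond ψ holds iff ψ holds at some accessible world.
At s1: \neg (\Box q \to \Box s) is true, so \neg \neg (\Box q \to \Box s) is false.
  At s1: \Box q \to \Box s is false, so \neg (\Box q \to \Box s) is true.
    At s1: \Box q is true, \Box s is false, so \Box q \to \Box s is false.
      At s1: \Box q requires q at every successor {s4, s5}.
        At s4: q is true.
        At s5: q is true.
      So \Box q is true at s1.
      At s1: \Box s requires s at every successor {s4, s5}.
        s fails at s5, so \Box s is false at s1.

No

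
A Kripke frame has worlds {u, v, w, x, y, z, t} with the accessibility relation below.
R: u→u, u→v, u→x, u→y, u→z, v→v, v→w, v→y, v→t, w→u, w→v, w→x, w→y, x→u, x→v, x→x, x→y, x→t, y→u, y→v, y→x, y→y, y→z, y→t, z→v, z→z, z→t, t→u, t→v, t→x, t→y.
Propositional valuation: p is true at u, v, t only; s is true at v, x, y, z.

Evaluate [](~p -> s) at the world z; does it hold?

Yes

At z: [](~p -> s) requires ~p -> s at every successor {v, z, t}.
  At v: ~p -> s is true.
  At z: ~p -> s is true.
  At t: ~p -> s is true.
So [](~p -> s) is true at z.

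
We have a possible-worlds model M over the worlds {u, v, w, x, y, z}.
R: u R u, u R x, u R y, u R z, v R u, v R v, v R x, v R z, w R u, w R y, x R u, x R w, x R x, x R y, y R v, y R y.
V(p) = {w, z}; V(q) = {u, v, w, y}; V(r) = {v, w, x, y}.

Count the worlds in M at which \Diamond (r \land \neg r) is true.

Let φ = \Diamond (r \land \neg r). Evaluate φ at each world:
  u (successors {u, x, y, z}): φ is false.
  v (successors {u, v, x, z}): φ is false.
  w (successors {u, y}): φ is false.
  x (successors {u, w, x, y}): φ is false.
  y (successors {v, y}): φ is false.
  z (successors ∅): φ is false.
For instance, at w:
  At w: \Diamond (r \land \neg r) requires r \land \neg r at some successor in {u, y}.
    At u: r \land \neg r is false.
    At y: r \land \neg r is false.
  So \Diamond (r \land \neg r) is false at w.
Satisfying worlds: none.

0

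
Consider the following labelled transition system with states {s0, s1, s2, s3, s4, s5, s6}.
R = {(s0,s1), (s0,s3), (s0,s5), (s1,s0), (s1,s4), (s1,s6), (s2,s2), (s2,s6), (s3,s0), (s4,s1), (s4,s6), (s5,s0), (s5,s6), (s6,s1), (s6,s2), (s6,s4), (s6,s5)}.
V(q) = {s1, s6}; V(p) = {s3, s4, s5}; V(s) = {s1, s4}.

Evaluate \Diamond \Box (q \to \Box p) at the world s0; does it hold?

At s0: \Diamond \Box (q \to \Box p) requires \Box (q \to \Box p) at some successor in {s1, s3, s5}.
  \Box (q \to \Box p) holds at s3, so \Diamond \Box (q \to \Box p) is true at s0.
    At s3: \Box (q \to \Box p) requires q \to \Box p at every successor {s0}.
      At s0: q \to \Box p is true.
    So \Box (q \to \Box p) is true at s3.

Yes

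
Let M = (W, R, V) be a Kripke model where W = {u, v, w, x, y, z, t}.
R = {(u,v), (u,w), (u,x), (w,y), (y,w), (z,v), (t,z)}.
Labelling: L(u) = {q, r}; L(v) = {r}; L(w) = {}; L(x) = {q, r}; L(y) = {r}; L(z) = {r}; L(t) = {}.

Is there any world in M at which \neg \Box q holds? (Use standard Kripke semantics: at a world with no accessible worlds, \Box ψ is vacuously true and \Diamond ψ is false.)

Recall that \Box ψ holds at a world iff ψ holds at every accessible world, and \Diamond ψ holds iff ψ holds at some accessible world.
Let φ = \neg \Box q. Evaluate φ at each world:
  u (successors {v, w, x}): φ is true.
  v (successors ∅): φ is false.
  w (successors {y}): φ is true.
  x (successors ∅): φ is false.
  y (successors {w}): φ is true.
  z (successors {v}): φ is true.
  t (successors {z}): φ is true.
Detail at u (witness):
  At u: \Box q is false, so \neg \Box q is true.
    At u: \Box q requires q at every successor {v, w, x}.
      q fails at v, so \Box q is false at u.

Yes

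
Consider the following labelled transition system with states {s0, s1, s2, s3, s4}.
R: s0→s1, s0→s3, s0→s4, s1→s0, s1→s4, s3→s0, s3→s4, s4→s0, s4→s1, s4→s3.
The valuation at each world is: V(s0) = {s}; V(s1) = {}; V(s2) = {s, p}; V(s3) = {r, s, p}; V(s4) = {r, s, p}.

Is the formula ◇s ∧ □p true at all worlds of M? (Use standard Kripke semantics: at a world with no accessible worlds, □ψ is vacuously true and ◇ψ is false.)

No

Recall that □ψ holds at a world iff ψ holds at every accessible world, and ◇ψ holds iff ψ holds at some accessible world.
Let φ = ◇s ∧ □p. Evaluate φ at each world:
  s0 (successors {s1, s3, s4}): φ is false.
  s1 (successors {s0, s4}): φ is false.
  s2 (successors ∅): φ is false.
  s3 (successors {s0, s4}): φ is false.
  s4 (successors {s0, s1, s3}): φ is false.
Detail at s0 (counterexample):
  At s0: ◇s is true, □p is false, so ◇s ∧ □p is false.
    At s0: ◇s requires s at some successor in {s1, s3, s4}.
      s holds at s3, so ◇s is true at s0.
    At s0: □p requires p at every successor {s1, s3, s4}.
      p fails at s1, so □p is false at s0.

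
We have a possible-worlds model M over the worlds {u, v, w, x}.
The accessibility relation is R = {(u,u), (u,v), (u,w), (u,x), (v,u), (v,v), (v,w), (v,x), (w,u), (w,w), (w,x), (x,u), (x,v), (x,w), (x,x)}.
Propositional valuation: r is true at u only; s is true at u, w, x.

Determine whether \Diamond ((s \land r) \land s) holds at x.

Yes

Recall that \Diamond ψ holds at a world iff ψ holds at some accessible world.
At x: \Diamond ((s \land r) \land s) requires (s \land r) \land s at some successor in {u, v, w, x}.
  (s \land r) \land s holds at u, so \Diamond ((s \land r) \land s) is true at x.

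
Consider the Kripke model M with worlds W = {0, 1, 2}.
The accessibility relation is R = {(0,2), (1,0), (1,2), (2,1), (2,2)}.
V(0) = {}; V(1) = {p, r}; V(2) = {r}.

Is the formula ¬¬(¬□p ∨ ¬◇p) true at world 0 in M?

At 0: ¬(¬□p ∨ ¬◇p) is false, so ¬¬(¬□p ∨ ¬◇p) is true.
  At 0: ¬□p ∨ ¬◇p is true, so ¬(¬□p ∨ ¬◇p) is false.
    At 0: ¬□p is true, ¬◇p is true, so ¬□p ∨ ¬◇p is true.
      At 0: □p is false, so ¬□p is true.
      At 0: ◇p is false, so ¬◇p is true.

Yes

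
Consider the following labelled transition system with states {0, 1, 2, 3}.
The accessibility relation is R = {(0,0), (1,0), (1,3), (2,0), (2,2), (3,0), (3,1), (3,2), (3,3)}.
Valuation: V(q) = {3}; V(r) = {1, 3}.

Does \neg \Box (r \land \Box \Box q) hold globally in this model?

Yes

Let φ = \neg \Box (r \land \Box \Box q). Evaluate φ at each world:
  0 (successors {0}): φ is true.
  1 (successors {0, 3}): φ is true.
  2 (successors {0, 2}): φ is true.
  3 (successors {0, 1, 2, 3}): φ is true.
For instance, at 0:
  At 0: \Box (r \land \Box \Box q) is false, so \neg \Box (r \land \Box \Box q) is true.
    At 0: \Box (r \land \Box \Box q) requires r \land \Box \Box q at every successor {0}.
      r \land \Box \Box q fails at 0, so \Box (r \land \Box \Box q) is false at 0.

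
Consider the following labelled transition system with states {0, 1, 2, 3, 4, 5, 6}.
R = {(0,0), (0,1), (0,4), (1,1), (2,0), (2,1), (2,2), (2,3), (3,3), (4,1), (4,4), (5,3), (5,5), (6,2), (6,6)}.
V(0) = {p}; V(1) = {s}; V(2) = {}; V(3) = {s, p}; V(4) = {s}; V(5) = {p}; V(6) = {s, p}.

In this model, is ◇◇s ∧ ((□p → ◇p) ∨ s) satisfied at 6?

Yes

Recall that □ψ holds at a world iff ψ holds at every accessible world, and ◇ψ holds iff ψ holds at some accessible world.
At 6: ◇◇s is true, (□p → ◇p) ∨ s is true, so ◇◇s ∧ ((□p → ◇p) ∨ s) is true.
  At 6: ◇◇s requires ◇s at some successor in {2, 6}.
    ◇s holds at 2, so ◇◇s is true at 6.
      At 2: ◇s requires s at some successor in {0, 1, 2, 3}.
        s holds at 1, so ◇s is true at 2.
  At 6: □p → ◇p is true, s is true, so (□p → ◇p) ∨ s is true.
    At 6: □p is false, ◇p is true, so □p → ◇p is true.
      At 6: □p requires p at every successor {2, 6}.
        p fails at 2, so □p is false at 6.
      At 6: ◇p requires p at some successor in {2, 6}.
        p holds at 6, so ◇p is true at 6.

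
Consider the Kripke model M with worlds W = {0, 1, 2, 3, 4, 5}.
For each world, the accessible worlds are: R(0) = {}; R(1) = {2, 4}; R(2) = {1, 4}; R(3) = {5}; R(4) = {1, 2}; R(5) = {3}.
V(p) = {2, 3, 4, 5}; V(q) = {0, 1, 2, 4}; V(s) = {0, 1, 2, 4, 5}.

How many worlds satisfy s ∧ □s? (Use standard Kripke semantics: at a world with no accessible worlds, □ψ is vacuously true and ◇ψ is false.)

4

Recall that □ψ holds at a world iff ψ holds at every accessible world, and ◇ψ holds iff ψ holds at some accessible world.
Let φ = s ∧ □s. Evaluate φ at each world:
  0 (successors ∅): φ is true.
  1 (successors {2, 4}): φ is true.
  2 (successors {1, 4}): φ is true.
  3 (successors {5}): φ is false.
  4 (successors {1, 2}): φ is true.
  5 (successors {3}): φ is false.
For instance, at 3:
  At 3: s is false, □s is true, so s ∧ □s is false.
    At 3: □s requires s at every successor {5}.
      At 5: s is true.
    So □s is true at 3.
Satisfying worlds: {0, 1, 2, 4}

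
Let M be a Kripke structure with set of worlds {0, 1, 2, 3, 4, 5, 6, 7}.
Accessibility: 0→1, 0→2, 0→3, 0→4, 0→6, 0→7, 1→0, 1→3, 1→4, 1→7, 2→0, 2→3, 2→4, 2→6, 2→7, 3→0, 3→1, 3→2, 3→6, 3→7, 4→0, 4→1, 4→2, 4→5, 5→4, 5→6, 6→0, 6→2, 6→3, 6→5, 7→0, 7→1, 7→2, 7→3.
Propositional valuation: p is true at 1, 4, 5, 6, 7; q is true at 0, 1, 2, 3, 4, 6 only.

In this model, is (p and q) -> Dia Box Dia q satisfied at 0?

Yes

At 0: p and q is false, Dia Box Dia q is true, so (p and q) -> Dia Box Dia q is true.
  At 0: Dia Box Dia q requires Box Dia q at some successor in {1, 2, 3, 4, 6, 7}.
    Box Dia q holds at 1, so Dia Box Dia q is true at 0.
      At 1: Box Dia q requires Dia q at every successor {0, 3, 4, 7}.
        At 0: Dia q is true.
        At 3: Dia q is true.
        At 4: Dia q is true.
        At 7: Dia q is true.
      So Box Dia q is true at 1.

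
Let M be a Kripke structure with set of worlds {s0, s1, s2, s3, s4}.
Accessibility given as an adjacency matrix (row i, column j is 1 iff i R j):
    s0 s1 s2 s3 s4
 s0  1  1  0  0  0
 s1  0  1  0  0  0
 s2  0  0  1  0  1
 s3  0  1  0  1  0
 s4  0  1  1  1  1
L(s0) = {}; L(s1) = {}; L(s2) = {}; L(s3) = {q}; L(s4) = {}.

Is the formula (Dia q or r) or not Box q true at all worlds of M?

Recall that Box ψ holds at a world iff ψ holds at every accessible world, and Dia ψ holds iff ψ holds at some accessible world.
Let φ = (Dia q or r) or not Box q. Evaluate φ at each world:
  s0 (successors {s0, s1}): φ is true.
  s1 (successors {s1}): φ is true.
  s2 (successors {s2, s4}): φ is true.
  s3 (successors {s1, s3}): φ is true.
  s4 (successors {s1, s2, s3, s4}): φ is true.
For instance, at s4:
  At s4: Dia q or r is true, not Box q is true, so (Dia q or r) or not Box q is true.
    At s4: Dia q is true, r is false, so Dia q or r is true.
      At s4: Dia q requires q at some successor in {s1, s2, s3, s4}.
        q holds at s3, so Dia q is true at s4.
    At s4: Box q is false, so not Box q is true.
      At s4: Box q requires q at every successor {s1, s2, s3, s4}.
        q fails at s1, so Box q is false at s4.

Yes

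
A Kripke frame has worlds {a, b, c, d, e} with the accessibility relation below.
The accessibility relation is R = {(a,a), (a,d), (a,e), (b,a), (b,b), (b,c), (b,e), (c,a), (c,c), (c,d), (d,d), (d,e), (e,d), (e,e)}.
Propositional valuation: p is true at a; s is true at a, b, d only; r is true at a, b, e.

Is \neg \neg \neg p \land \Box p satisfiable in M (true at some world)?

Recall that \Box ψ holds at a world iff ψ holds at every accessible world, and \Diamond ψ holds iff ψ holds at some accessible world.
Let φ = \neg \neg \neg p \land \Box p. Evaluate φ at each world:
  a (successors {a, d, e}): φ is false.
  b (successors {a, b, c, e}): φ is false.
  c (successors {a, c, d}): φ is false.
  d (successors {d, e}): φ is false.
  e (successors {d, e}): φ is false.
For instance, at e:
  At e: \neg \neg \neg p is true, \Box p is false, so \neg \neg \neg p \land \Box p is false.
    At e: \Box p requires p at every successor {d, e}.
      p fails at d, so \Box p is false at e.

No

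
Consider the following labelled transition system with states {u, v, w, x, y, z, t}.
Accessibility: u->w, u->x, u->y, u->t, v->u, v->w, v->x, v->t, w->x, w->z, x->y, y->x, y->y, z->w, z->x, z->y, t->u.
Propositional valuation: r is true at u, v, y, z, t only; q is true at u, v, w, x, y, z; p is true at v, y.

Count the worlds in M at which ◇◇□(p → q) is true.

7

Let φ = ◇◇□(p → q). Evaluate φ at each world:
  u (successors {w, x, y, t}): φ is true.
  v (successors {u, w, x, t}): φ is true.
  w (successors {x, z}): φ is true.
  x (successors {y}): φ is true.
  y (successors {x, y}): φ is true.
  z (successors {w, x, y}): φ is true.
  t (successors {u}): φ is true.
For instance, at w:
  At w: ◇◇□(p → q) requires ◇□(p → q) at some successor in {x, z}.
    ◇□(p → q) holds at x, so ◇◇□(p → q) is true at w.
      At x: ◇□(p → q) requires □(p → q) at some successor in {y}.
        □(p → q) holds at y, so ◇□(p → q) is true at x.
Satisfying worlds: {u, v, w, x, y, z, t}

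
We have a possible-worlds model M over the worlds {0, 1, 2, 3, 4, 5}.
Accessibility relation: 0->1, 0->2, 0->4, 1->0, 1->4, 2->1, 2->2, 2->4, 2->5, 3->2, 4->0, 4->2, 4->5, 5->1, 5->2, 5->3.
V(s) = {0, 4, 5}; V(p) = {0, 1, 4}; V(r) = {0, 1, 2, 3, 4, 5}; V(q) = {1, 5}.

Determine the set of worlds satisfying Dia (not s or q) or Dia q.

Let φ = Dia (not s or q) or Dia q. Evaluate φ at each world:
  0 (successors {1, 2, 4}): φ is true.
  1 (successors {0, 4}): φ is false.
  2 (successors {1, 2, 4, 5}): φ is true.
  3 (successors {2}): φ is true.
  4 (successors {0, 2, 5}): φ is true.
  5 (successors {1, 2, 3}): φ is true.
For instance, at 0:
  At 0: Dia (not s or q) is true, Dia q is true, so Dia (not s or q) or Dia q is true.
    At 0: Dia (not s or q) requires not s or q at some successor in {1, 2, 4}.
      not s or q holds at 1, so Dia (not s or q) is true at 0.
    At 0: Dia q requires q at some successor in {1, 2, 4}.
      q holds at 1, so Dia q is true at 0.
Satisfying worlds: {0, 2, 3, 4, 5}

0, 2, 3, 4, 5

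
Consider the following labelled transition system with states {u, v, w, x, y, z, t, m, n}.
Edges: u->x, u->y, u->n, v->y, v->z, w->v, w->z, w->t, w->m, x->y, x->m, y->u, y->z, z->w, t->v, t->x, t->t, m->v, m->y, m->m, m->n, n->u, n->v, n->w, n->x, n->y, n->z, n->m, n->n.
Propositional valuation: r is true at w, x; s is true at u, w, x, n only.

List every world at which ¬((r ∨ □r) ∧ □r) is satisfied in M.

Let φ = ¬((r ∨ □r) ∧ □r). Evaluate φ at each world:
  u (successors {x, y, n}): φ is true.
  v (successors {y, z}): φ is true.
  w (successors {v, z, t, m}): φ is true.
  x (successors {y, m}): φ is true.
  y (successors {u, z}): φ is true.
  z (successors {w}): φ is false.
  t (successors {v, x, t}): φ is true.
  m (successors {v, y, m, n}): φ is true.
  n (successors {u, v, w, x, y, z, m, n}): φ is true.
For instance, at y:
  At y: (r ∨ □r) ∧ □r is false, so ¬((r ∨ □r) ∧ □r) is true.
    At y: r ∨ □r is false, □r is false, so (r ∨ □r) ∧ □r is false.
      At y: r is false, □r is false, so r ∨ □r is false.
      At y: □r requires r at every successor {u, z}.
        r fails at u, so □r is false at y.
Satisfying worlds: {u, v, w, x, y, t, m, n}

u, v, w, x, y, t, m, n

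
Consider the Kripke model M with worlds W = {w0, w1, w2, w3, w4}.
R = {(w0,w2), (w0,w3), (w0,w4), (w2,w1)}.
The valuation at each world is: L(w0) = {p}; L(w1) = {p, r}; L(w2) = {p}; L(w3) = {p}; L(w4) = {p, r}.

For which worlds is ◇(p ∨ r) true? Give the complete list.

w0, w2

Recall that ◇ψ holds at a world iff ψ holds at some accessible world.
Let φ = ◇(p ∨ r). Evaluate φ at each world:
  w0 (successors {w2, w3, w4}): φ is true.
  w1 (successors ∅): φ is false.
  w2 (successors {w1}): φ is true.
  w3 (successors ∅): φ is false.
  w4 (successors ∅): φ is false.
For instance, at w0:
  At w0: ◇(p ∨ r) requires p ∨ r at some successor in {w2, w3, w4}.
    p ∨ r holds at w2, so ◇(p ∨ r) is true at w0.
Satisfying worlds: {w0, w2}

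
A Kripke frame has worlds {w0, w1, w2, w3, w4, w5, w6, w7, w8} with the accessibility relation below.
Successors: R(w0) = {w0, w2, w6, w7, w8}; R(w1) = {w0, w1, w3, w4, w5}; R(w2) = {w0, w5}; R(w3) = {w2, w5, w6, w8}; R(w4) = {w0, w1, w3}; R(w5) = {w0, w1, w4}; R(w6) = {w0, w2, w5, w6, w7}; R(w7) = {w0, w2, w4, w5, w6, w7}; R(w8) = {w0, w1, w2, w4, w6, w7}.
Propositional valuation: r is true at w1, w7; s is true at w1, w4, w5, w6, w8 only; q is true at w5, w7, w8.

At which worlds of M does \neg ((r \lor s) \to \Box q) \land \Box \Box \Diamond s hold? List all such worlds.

Recall that \Box ψ holds at a world iff ψ holds at every accessible world, and \Diamond ψ holds iff ψ holds at some accessible world.
Let φ = \neg ((r \lor s) \to \Box q) \land \Box \Box \Diamond s. Evaluate φ at each world:
  w0 (successors {w0, w2, w6, w7, w8}): φ is false.
  w1 (successors {w0, w1, w3, w4, w5}): φ is true.
  w2 (successors {w0, w5}): φ is false.
  w3 (successors {w2, w5, w6, w8}): φ is false.
  w4 (successors {w0, w1, w3}): φ is true.
  w5 (successors {w0, w1, w4}): φ is true.
  w6 (successors {w0, w2, w5, w6, w7}): φ is true.
  w7 (successors {w0, w2, w4, w5, w6, w7}): φ is true.
  w8 (successors {w0, w1, w2, w4, w6, w7}): φ is true.
For instance, at w3:
  At w3: \neg ((r \lor s) \to \Box q) is false, \Box \Box \Diamond s is true, so \neg ((r \lor s) \to \Box q) \land \Box \Box \Diamond s is false.
    At w3: (r \lor s) \to \Box q is true, so \neg ((r \lor s) \to \Box q) is false.
      At w3: r \lor s is false, \Box q is false, so (r \lor s) \to \Box q is true.
    At w3: \Box \Box \Diamond s requires \Box \Diamond s at every successor {w2, w5, w6, w8}.
      At w2: \Box \Diamond s is true.
      At w5: \Box \Diamond s is true.
      At w6: \Box \Diamond s is true.
      At w8: \Box \Diamond s is true.
    So \Box \Box \Diamond s is true at w3.
Satisfying worlds: {w1, w4, w5, w6, w7, w8}

w1, w4, w5, w6, w7, w8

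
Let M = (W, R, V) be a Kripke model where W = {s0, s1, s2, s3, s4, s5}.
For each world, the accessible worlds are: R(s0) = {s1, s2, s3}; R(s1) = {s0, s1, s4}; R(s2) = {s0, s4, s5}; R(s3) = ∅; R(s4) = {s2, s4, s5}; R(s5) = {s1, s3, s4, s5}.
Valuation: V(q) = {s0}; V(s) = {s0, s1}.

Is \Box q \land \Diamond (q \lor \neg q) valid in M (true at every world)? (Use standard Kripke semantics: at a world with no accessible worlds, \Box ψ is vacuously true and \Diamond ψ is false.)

No

Let φ = \Box q \land \Diamond (q \lor \neg q). Evaluate φ at each world:
  s0 (successors {s1, s2, s3}): φ is false.
  s1 (successors {s0, s1, s4}): φ is false.
  s2 (successors {s0, s4, s5}): φ is false.
  s3 (successors ∅): φ is false.
  s4 (successors {s2, s4, s5}): φ is false.
  s5 (successors {s1, s3, s4, s5}): φ is false.
Detail at s0 (counterexample):
  At s0: \Box q is false, \Diamond (q \lor \neg q) is true, so \Box q \land \Diamond (q \lor \neg q) is false.
    At s0: \Box q requires q at every successor {s1, s2, s3}.
      q fails at s1, so \Box q is false at s0.
    At s0: \Diamond (q \lor \neg q) requires q \lor \neg q at some successor in {s1, s2, s3}.
      q \lor \neg q holds at s1, so \Diamond (q \lor \neg q) is true at s0.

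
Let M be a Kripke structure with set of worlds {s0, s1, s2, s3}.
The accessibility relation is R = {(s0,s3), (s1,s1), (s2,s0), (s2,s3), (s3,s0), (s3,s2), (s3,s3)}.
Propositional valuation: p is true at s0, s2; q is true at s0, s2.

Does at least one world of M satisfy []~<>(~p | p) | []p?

Let φ = []~<>(~p | p) | []p. Evaluate φ at each world:
  s0 (successors {s3}): φ is false.
  s1 (successors {s1}): φ is false.
  s2 (successors {s0, s3}): φ is false.
  s3 (successors {s0, s2, s3}): φ is false.
For instance, at s3:
  At s3: []~<>(~p | p) is false, []p is false, so []~<>(~p | p) | []p is false.
    At s3: []~<>(~p | p) requires ~<>(~p | p) at every successor {s0, s2, s3}.
      ~<>(~p | p) fails at s0, so []~<>(~p | p) is false at s3.
    At s3: []p requires p at every successor {s0, s2, s3}.
      p fails at s3, so []p is false at s3.

No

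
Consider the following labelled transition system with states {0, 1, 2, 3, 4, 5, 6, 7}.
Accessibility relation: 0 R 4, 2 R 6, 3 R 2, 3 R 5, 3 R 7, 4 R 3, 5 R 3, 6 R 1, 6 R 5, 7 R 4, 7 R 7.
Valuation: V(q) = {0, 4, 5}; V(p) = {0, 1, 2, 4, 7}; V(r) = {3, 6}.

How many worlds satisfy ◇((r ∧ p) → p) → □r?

Recall that □ψ holds at a world iff ψ holds at every accessible world, and ◇ψ holds iff ψ holds at some accessible world.
Let φ = ◇((r ∧ p) → p) → □r. Evaluate φ at each world:
  0 (successors {4}): φ is false.
  1 (successors ∅): φ is true.
  2 (successors {6}): φ is true.
  3 (successors {2, 5, 7}): φ is false.
  4 (successors {3}): φ is true.
  5 (successors {3}): φ is true.
  6 (successors {1, 5}): φ is false.
  7 (successors {4, 7}): φ is false.
For instance, at 3:
  At 3: ◇((r ∧ p) → p) is true, □r is false, so ◇((r ∧ p) → p) → □r is false.
    At 3: ◇((r ∧ p) → p) requires (r ∧ p) → p at some successor in {2, 5, 7}.
      (r ∧ p) → p holds at 2, so ◇((r ∧ p) → p) is true at 3.
    At 3: □r requires r at every successor {2, 5, 7}.
      r fails at 2, so □r is false at 3.
Satisfying worlds: {1, 2, 4, 5}

4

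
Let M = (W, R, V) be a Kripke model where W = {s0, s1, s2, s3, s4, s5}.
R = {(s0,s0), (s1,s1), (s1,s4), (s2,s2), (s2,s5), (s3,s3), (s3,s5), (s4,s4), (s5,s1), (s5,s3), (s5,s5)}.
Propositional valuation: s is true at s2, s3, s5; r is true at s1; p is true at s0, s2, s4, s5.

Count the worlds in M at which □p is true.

3

Let φ = □p. Evaluate φ at each world:
  s0 (successors {s0}): φ is true.
  s1 (successors {s1, s4}): φ is false.
  s2 (successors {s2, s5}): φ is true.
  s3 (successors {s3, s5}): φ is false.
  s4 (successors {s4}): φ is true.
  s5 (successors {s1, s3, s5}): φ is false.
For instance, at s1:
  At s1: □p requires p at every successor {s1, s4}.
    p fails at s1, so □p is false at s1.
Satisfying worlds: {s0, s2, s4}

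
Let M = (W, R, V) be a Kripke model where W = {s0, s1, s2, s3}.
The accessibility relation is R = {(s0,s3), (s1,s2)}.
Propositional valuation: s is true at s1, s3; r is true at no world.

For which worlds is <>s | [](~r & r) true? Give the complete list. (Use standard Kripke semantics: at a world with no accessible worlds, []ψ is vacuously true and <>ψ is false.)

Let φ = <>s | [](~r & r). Evaluate φ at each world:
  s0 (successors {s3}): φ is true.
  s1 (successors {s2}): φ is false.
  s2 (successors ∅): φ is true.
  s3 (successors ∅): φ is true.
For instance, at s1:
  At s1: <>s is false, [](~r & r) is false, so <>s | [](~r & r) is false.
    At s1: <>s requires s at some successor in {s2}.
      At s2: s is false.
    So <>s is false at s1.
    At s1: [](~r & r) requires ~r & r at every successor {s2}.
      ~r & r fails at s2, so [](~r & r) is false at s1.
Satisfying worlds: {s0, s2, s3}

s0, s2, s3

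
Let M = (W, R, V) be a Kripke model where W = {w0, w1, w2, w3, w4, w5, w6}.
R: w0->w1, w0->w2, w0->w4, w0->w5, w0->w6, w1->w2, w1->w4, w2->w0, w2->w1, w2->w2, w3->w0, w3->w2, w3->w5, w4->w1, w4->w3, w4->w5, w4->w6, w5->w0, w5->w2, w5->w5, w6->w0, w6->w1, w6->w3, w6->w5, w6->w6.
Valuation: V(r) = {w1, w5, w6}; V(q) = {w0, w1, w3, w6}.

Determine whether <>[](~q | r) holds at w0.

Yes

Recall that []ψ holds at a world iff ψ holds at every accessible world, and <>ψ holds iff ψ holds at some accessible world.
At w0: <>[](~q | r) requires [](~q | r) at some successor in {w1, w2, w4, w5, w6}.
  [](~q | r) holds at w1, so <>[](~q | r) is true at w0.
    At w1: [](~q | r) requires ~q | r at every successor {w2, w4}.
      At w2: ~q | r is true.
      At w4: ~q | r is true.
    So [](~q | r) is true at w1.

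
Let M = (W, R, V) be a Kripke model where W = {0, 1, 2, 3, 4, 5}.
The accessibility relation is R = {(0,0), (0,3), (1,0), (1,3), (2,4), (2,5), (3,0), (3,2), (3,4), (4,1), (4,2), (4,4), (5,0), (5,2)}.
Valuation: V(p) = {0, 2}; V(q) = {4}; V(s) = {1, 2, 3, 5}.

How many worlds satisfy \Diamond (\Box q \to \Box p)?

Let φ = \Diamond (\Box q \to \Box p). Evaluate φ at each world:
  0 (successors {0, 3}): φ is true.
  1 (successors {0, 3}): φ is true.
  2 (successors {4, 5}): φ is true.
  3 (successors {0, 2, 4}): φ is true.
  4 (successors {1, 2, 4}): φ is true.
  5 (successors {0, 2}): φ is true.
For instance, at 1:
  At 1: \Diamond (\Box q \to \Box p) requires \Box q \to \Box p at some successor in {0, 3}.
    \Box q \to \Box p holds at 0, so \Diamond (\Box q \to \Box p) is true at 1.
      At 0: \Box q is false, \Box p is false, so \Box q \to \Box p is true.
Satisfying worlds: {0, 1, 2, 3, 4, 5}

6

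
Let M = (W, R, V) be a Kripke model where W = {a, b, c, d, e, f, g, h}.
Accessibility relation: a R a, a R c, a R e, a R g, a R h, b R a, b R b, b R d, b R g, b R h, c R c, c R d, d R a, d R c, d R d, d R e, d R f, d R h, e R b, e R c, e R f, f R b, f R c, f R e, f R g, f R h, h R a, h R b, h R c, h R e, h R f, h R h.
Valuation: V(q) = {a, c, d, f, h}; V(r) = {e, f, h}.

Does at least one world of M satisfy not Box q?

Recall that Box ψ holds at a world iff ψ holds at every accessible world, and Dia ψ holds iff ψ holds at some accessible world.
Let φ = not Box q. Evaluate φ at each world:
  a (successors {a, c, e, g, h}): φ is true.
  b (successors {a, b, d, g, h}): φ is true.
  c (successors {c, d}): φ is false.
  d (successors {a, c, d, e, f, h}): φ is true.
  e (successors {b, c, f}): φ is true.
  f (successors {b, c, e, g, h}): φ is true.
  g (successors ∅): φ is false.
  h (successors {a, b, c, e, f, h}): φ is true.
Detail at a (witness):
  At a: Box q is false, so not Box q is true.
    At a: Box q requires q at every successor {a, c, e, g, h}.
      q fails at e, so Box q is false at a.

Yes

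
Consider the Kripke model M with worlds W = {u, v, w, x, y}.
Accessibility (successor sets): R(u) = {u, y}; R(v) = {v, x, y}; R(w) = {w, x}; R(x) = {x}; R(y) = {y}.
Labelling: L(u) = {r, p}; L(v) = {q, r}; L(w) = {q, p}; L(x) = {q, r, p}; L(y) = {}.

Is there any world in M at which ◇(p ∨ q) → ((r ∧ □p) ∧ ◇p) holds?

Yes

Let φ = ◇(p ∨ q) → ((r ∧ □p) ∧ ◇p). Evaluate φ at each world:
  u (successors {u, y}): φ is false.
  v (successors {v, x, y}): φ is false.
  w (successors {w, x}): φ is false.
  x (successors {x}): φ is true.
  y (successors {y}): φ is true.
Detail at x (witness):
  At x: ◇(p ∨ q) is true, (r ∧ □p) ∧ ◇p is true, so ◇(p ∨ q) → ((r ∧ □p) ∧ ◇p) is true.
    At x: ◇(p ∨ q) requires p ∨ q at some successor in {x}.
      p ∨ q holds at x, so ◇(p ∨ q) is true at x.
    At x: r ∧ □p is true, ◇p is true, so (r ∧ □p) ∧ ◇p is true.
      At x: r is true, □p is true, so r ∧ □p is true.
      At x: ◇p requires p at some successor in {x}.
        p holds at x, so ◇p is true at x.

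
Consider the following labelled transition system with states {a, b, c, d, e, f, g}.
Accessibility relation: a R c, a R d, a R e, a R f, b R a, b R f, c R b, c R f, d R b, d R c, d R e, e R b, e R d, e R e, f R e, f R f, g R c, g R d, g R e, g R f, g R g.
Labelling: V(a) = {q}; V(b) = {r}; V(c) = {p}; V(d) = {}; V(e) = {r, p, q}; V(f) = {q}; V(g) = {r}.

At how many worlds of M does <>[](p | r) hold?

3

Let φ = <>[](p | r). Evaluate φ at each world:
  a (successors {c, d, e, f}): φ is true.
  b (successors {a, f}): φ is false.
  c (successors {b, f}): φ is false.
  d (successors {b, c, e}): φ is false.
  e (successors {b, d, e}): φ is true.
  f (successors {e, f}): φ is false.
  g (successors {c, d, e, f, g}): φ is true.
For instance, at b:
  At b: <>[](p | r) requires [](p | r) at some successor in {a, f}.
    At a: [](p | r) is false.
    At f: [](p | r) is false.
  So <>[](p | r) is false at b.
Satisfying worlds: {a, e, g}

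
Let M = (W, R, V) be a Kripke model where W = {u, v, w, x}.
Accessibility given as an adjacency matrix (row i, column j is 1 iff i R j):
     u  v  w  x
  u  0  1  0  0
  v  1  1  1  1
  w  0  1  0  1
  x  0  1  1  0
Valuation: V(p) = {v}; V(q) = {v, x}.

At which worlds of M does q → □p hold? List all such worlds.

u, w

Recall that □ψ holds at a world iff ψ holds at every accessible world, and ◇ψ holds iff ψ holds at some accessible world.
Let φ = q → □p. Evaluate φ at each world:
  u (successors {v}): φ is true.
  v (successors {u, v, w, x}): φ is false.
  w (successors {v, x}): φ is true.
  x (successors {v, w}): φ is false.
For instance, at w:
  At w: q is false, □p is false, so q → □p is true.
    At w: □p requires p at every successor {v, x}.
      p fails at x, so □p is false at w.
Satisfying worlds: {u, w}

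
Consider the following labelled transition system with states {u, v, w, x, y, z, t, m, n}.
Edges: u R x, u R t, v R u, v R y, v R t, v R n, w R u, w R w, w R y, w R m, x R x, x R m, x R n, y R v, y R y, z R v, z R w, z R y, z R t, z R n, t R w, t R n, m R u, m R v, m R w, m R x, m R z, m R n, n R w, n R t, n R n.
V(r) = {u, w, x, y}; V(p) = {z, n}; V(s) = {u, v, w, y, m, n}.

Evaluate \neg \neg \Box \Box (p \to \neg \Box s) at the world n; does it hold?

Yes

At n: \neg \Box \Box (p \to \neg \Box s) is false, so \neg \neg \Box \Box (p \to \neg \Box s) is true.
  At n: \Box \Box (p \to \neg \Box s) is true, so \neg \Box \Box (p \to \neg \Box s) is false.
    At n: \Box \Box (p \to \neg \Box s) requires \Box (p \to \neg \Box s) at every successor {w, t, n}.
      At w: \Box (p \to \neg \Box s) is true.
      At t: \Box (p \to \neg \Box s) is true.
      At n: \Box (p \to \neg \Box s) is true.
    So \Box \Box (p \to \neg \Box s) is true at n.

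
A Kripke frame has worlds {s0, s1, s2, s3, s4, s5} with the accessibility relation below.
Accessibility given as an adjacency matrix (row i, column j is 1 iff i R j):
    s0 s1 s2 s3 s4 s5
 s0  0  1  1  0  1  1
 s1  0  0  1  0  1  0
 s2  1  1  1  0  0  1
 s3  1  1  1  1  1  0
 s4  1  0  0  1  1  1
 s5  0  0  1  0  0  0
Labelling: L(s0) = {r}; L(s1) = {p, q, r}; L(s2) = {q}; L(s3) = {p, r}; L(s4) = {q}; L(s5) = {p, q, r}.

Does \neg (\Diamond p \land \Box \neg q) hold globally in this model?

Yes

Recall that \Box ψ holds at a world iff ψ holds at every accessible world, and \Diamond ψ holds iff ψ holds at some accessible world.
Let φ = \neg (\Diamond p \land \Box \neg q). Evaluate φ at each world:
  s0 (successors {s1, s2, s4, s5}): φ is true.
  s1 (successors {s2, s4}): φ is true.
  s2 (successors {s0, s1, s2, s5}): φ is true.
  s3 (successors {s0, s1, s2, s3, s4}): φ is true.
  s4 (successors {s0, s3, s4, s5}): φ is true.
  s5 (successors {s2}): φ is true.
For instance, at s5:
  At s5: \Diamond p \land \Box \neg q is false, so \neg (\Diamond p \land \Box \neg q) is true.
    At s5: \Diamond p is false, \Box \neg q is false, so \Diamond p \land \Box \neg q is false.
      At s5: \Diamond p requires p at some successor in {s2}.
        At s2: p is false.
      So \Diamond p is false at s5.
      At s5: \Box \neg q requires \neg q at every successor {s2}.
        \neg q fails at s2, so \Box \neg q is false at s5.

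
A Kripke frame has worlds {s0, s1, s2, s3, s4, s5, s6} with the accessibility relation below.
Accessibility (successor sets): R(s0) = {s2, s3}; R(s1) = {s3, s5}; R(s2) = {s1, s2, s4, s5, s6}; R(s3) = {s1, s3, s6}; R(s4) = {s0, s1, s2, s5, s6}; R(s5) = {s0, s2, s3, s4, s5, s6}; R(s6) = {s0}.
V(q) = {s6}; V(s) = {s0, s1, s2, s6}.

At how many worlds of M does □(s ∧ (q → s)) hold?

Let φ = □(s ∧ (q → s)). Evaluate φ at each world:
  s0 (successors {s2, s3}): φ is false.
  s1 (successors {s3, s5}): φ is false.
  s2 (successors {s1, s2, s4, s5, s6}): φ is false.
  s3 (successors {s1, s3, s6}): φ is false.
  s4 (successors {s0, s1, s2, s5, s6}): φ is false.
  s5 (successors {s0, s2, s3, s4, s5, s6}): φ is false.
  s6 (successors {s0}): φ is true.
For instance, at s3:
  At s3: □(s ∧ (q → s)) requires s ∧ (q → s) at every successor {s1, s3, s6}.
    s ∧ (q → s) fails at s3, so □(s ∧ (q → s)) is false at s3.
Satisfying worlds: {s6}

1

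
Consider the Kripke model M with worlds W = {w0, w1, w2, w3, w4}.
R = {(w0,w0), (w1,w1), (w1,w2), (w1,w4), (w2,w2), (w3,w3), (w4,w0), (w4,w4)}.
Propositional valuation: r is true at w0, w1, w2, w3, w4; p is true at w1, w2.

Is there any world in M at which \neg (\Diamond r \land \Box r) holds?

Let φ = \neg (\Diamond r \land \Box r). Evaluate φ at each world:
  w0 (successors {w0}): φ is false.
  w1 (successors {w1, w2, w4}): φ is false.
  w2 (successors {w2}): φ is false.
  w3 (successors {w3}): φ is false.
  w4 (successors {w0, w4}): φ is false.
For instance, at w4:
  At w4: \Diamond r \land \Box r is true, so \neg (\Diamond r \land \Box r) is false.
    At w4: \Diamond r is true, \Box r is true, so \Diamond r \land \Box r is true.
      At w4: \Diamond r requires r at some successor in {w0, w4}.
        r holds at w0, so \Diamond r is true at w4.
      At w4: \Box r requires r at every successor {w0, w4}.
        At w0: r is true.
        At w4: r is true.
      So \Box r is true at w4.

No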